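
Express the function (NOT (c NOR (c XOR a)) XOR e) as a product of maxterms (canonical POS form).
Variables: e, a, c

ΠM(0, 5, 6, 7) = (e OR a OR c) AND (NOT e OR a OR NOT c) AND (NOT e OR NOT a OR c) AND (NOT e OR NOT a OR NOT c)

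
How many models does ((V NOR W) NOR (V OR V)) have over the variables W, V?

Satisfying assignments: (1,0)
Count: 1 out of 4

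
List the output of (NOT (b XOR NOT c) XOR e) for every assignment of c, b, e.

c | b | e | Output
------------------
0 | 0 | 0 | 0
0 | 0 | 1 | 1
0 | 1 | 0 | 1
0 | 1 | 1 | 0
1 | 0 | 0 | 1
1 | 0 | 1 | 0
1 | 1 | 0 | 0
1 | 1 | 1 | 1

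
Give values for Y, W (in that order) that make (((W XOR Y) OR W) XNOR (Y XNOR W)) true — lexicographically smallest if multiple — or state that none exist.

Y=1, W=1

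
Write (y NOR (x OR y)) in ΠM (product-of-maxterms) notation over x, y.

ΠM(1, 2, 3) = (x OR NOT y) AND (NOT x OR y) AND (NOT x OR NOT y)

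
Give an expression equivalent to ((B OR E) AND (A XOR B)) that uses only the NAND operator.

((((B NAND B) NAND (E NAND E)) NAND ((A NAND (A NAND B)) NAND (B NAND (A NAND B)))) NAND (((B NAND B) NAND (E NAND E)) NAND ((A NAND (A NAND B)) NAND (B NAND (A NAND B)))))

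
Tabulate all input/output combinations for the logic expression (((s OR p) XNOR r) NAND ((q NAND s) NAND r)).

r | q | p | s | Output
----------------------
0 | 0 | 0 | 0 | 0
0 | 0 | 0 | 1 | 1
0 | 0 | 1 | 0 | 1
0 | 0 | 1 | 1 | 1
0 | 1 | 0 | 0 | 0
0 | 1 | 0 | 1 | 1
0 | 1 | 1 | 0 | 1
0 | 1 | 1 | 1 | 1
1 | 0 | 0 | 0 | 1
1 | 0 | 0 | 1 | 1
1 | 0 | 1 | 0 | 1
1 | 0 | 1 | 1 | 1
1 | 1 | 0 | 0 | 1
1 | 1 | 0 | 1 | 0
1 | 1 | 1 | 0 | 1
1 | 1 | 1 | 1 | 0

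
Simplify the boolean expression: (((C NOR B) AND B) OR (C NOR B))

By absorption (E OR (E AND v) = E):
= (C NOR B)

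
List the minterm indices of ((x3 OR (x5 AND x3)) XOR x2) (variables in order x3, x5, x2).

Σm(1, 3, 4, 6) = (NOT x3 AND NOT x5 AND x2) OR (NOT x3 AND x5 AND x2) OR (x3 AND NOT x5 AND NOT x2) OR (x3 AND x5 AND NOT x2)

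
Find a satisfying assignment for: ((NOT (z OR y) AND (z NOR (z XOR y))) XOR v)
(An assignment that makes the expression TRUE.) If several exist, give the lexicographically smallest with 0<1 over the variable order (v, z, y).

v=0, z=0, y=0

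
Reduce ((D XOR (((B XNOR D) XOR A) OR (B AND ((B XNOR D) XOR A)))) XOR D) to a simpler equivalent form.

By XOR self-cancellation ((E XOR v) XOR v = E) then absorption (E OR (E AND v) = E):
= ((B XNOR D) XOR A)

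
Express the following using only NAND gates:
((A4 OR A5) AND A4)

((((A4 NAND A4) NAND (A5 NAND A5)) NAND A4) NAND (((A4 NAND A4) NAND (A5 NAND A5)) NAND A4))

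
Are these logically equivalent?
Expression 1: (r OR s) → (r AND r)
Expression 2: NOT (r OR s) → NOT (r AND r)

No, Inverse is not equivalent to original (counterexample: s=1, r=0)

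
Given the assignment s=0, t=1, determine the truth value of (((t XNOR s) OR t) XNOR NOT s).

Substituting: (((1 XNOR 0) OR 1) XNOR NOT 0)
= 1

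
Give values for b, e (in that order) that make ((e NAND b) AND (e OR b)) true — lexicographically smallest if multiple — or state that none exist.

b=0, e=1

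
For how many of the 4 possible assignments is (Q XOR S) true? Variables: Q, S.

Satisfying assignments: (0,1), (1,0)
Count: 2 out of 4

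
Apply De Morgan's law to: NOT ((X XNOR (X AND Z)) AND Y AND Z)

NOT (X XNOR (X AND Z)) OR NOT Y OR NOT Z
De Morgan's: NOT(AND of terms) = OR of negations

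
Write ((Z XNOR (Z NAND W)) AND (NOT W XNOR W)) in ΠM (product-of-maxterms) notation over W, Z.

ΠM(0, 1, 2, 3) = (W OR Z) AND (W OR NOT Z) AND (NOT W OR Z) AND (NOT W OR NOT Z)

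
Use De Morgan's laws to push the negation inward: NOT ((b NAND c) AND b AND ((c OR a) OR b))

NOT (b NAND c) OR NOT b OR NOT ((c OR a) OR b)
De Morgan's: NOT(AND of terms) = OR of negations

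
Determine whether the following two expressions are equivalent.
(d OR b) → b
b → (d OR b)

No, Converse is not equivalent to original (counterexample: d=1, b=0, e=0)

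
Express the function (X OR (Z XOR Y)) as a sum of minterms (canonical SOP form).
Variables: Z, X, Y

Σm(1, 2, 3, 4, 6, 7) = (NOT Z AND NOT X AND Y) OR (NOT Z AND X AND NOT Y) OR (NOT Z AND X AND Y) OR (Z AND NOT X AND NOT Y) OR (Z AND X AND NOT Y) OR (Z AND X AND Y)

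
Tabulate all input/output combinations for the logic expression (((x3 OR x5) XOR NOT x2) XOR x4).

x5 | x4 | x2 | x3 | Output
--------------------------
0 | 0 | 0 | 0 | 1
0 | 0 | 0 | 1 | 0
0 | 0 | 1 | 0 | 0
0 | 0 | 1 | 1 | 1
0 | 1 | 0 | 0 | 0
0 | 1 | 0 | 1 | 1
0 | 1 | 1 | 0 | 1
0 | 1 | 1 | 1 | 0
1 | 0 | 0 | 0 | 0
1 | 0 | 0 | 1 | 0
1 | 0 | 1 | 0 | 1
1 | 0 | 1 | 1 | 1
1 | 1 | 0 | 0 | 1
1 | 1 | 0 | 1 | 1
1 | 1 | 1 | 0 | 0
1 | 1 | 1 | 1 | 0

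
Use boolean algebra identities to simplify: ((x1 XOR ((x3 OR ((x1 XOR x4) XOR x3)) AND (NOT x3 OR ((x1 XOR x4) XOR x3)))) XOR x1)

By XOR self-cancellation ((E XOR v) XOR v = E) then distribution ((E OR v) AND (E OR NOT v) = E):
= ((x1 XOR x4) XOR x3)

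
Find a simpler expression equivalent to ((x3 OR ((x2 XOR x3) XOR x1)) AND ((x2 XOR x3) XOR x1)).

By absorption (E AND (E OR v) = E):
= ((x2 XOR x3) XOR x1)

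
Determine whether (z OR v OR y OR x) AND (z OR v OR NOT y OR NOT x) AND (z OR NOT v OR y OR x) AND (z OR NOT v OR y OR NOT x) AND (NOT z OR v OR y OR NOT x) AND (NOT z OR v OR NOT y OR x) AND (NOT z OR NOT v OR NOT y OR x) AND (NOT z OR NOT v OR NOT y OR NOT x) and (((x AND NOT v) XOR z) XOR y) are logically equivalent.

Yes, they are equivalent — the two output columns agree on all 16 assignments:
z | v | y | x | Expression 1 | Expression 2
-------------------------------------------
0 | 0 | 0 | 0 | 0 | 0
0 | 0 | 0 | 1 | 1 | 1
0 | 0 | 1 | 0 | 1 | 1
0 | 0 | 1 | 1 | 0 | 0
0 | 1 | 0 | 0 | 0 | 0
0 | 1 | 0 | 1 | 0 | 0
0 | 1 | 1 | 0 | 1 | 1
0 | 1 | 1 | 1 | 1 | 1
1 | 0 | 0 | 0 | 1 | 1
1 | 0 | 0 | 1 | 0 | 0
1 | 0 | 1 | 0 | 0 | 0
1 | 0 | 1 | 1 | 1 | 1
1 | 1 | 0 | 0 | 1 | 1
1 | 1 | 0 | 1 | 1 | 1
1 | 1 | 1 | 0 | 0 | 0
1 | 1 | 1 | 1 | 0 | 0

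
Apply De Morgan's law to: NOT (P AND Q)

NOT P OR NOT Q
De Morgan's: NOT(AND of terms) = OR of negations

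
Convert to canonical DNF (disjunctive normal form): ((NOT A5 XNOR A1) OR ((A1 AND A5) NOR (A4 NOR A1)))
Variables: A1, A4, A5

(NOT A1 AND NOT A4 AND A5) OR (NOT A1 AND A4 AND NOT A5) OR (NOT A1 AND A4 AND A5) OR (A1 AND NOT A4 AND NOT A5) OR (A1 AND A4 AND NOT A5)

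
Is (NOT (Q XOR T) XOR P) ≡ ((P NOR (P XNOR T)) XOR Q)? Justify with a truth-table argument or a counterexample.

No. Counterexample: with Q=0, P=0, T=0, Expression 1 = 1 but Expression 2 = 0.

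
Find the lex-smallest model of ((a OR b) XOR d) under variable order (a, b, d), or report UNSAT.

a=0, b=0, d=1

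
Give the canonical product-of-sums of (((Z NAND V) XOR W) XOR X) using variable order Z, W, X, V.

ΠM(2, 3, 4, 5, 9, 10, 12, 15) = (Z OR W OR NOT X OR V) AND (Z OR W OR NOT X OR NOT V) AND (Z OR NOT W OR X OR V) AND (Z OR NOT W OR X OR NOT V) AND (NOT Z OR W OR X OR NOT V) AND (NOT Z OR W OR NOT X OR V) AND (NOT Z OR NOT W OR X OR V) AND (NOT Z OR NOT W OR NOT X OR NOT V)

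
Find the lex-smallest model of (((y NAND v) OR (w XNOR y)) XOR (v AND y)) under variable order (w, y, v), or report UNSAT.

w=0, y=0, v=0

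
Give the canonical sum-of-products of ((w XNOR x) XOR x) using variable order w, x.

Σm(0, 1) = (NOT w AND NOT x) OR (NOT w AND x)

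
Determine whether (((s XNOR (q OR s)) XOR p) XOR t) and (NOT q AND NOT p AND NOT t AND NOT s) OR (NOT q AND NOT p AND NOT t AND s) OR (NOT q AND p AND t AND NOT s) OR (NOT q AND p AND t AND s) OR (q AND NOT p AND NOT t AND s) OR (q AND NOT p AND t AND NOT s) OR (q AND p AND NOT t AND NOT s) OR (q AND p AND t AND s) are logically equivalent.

Yes, they are equivalent — the two output columns agree on all 16 assignments:
q | p | t | s | Expression 1 | Expression 2
-------------------------------------------
0 | 0 | 0 | 0 | 1 | 1
0 | 0 | 0 | 1 | 1 | 1
0 | 0 | 1 | 0 | 0 | 0
0 | 0 | 1 | 1 | 0 | 0
0 | 1 | 0 | 0 | 0 | 0
0 | 1 | 0 | 1 | 0 | 0
0 | 1 | 1 | 0 | 1 | 1
0 | 1 | 1 | 1 | 1 | 1
1 | 0 | 0 | 0 | 0 | 0
1 | 0 | 0 | 1 | 1 | 1
1 | 0 | 1 | 0 | 1 | 1
1 | 0 | 1 | 1 | 0 | 0
1 | 1 | 0 | 0 | 1 | 1
1 | 1 | 0 | 1 | 0 | 0
1 | 1 | 1 | 0 | 0 | 0
1 | 1 | 1 | 1 | 1 | 1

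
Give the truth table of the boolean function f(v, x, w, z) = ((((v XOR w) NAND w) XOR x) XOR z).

v | x | w | z | Output
----------------------
0 | 0 | 0 | 0 | 1
0 | 0 | 0 | 1 | 0
0 | 0 | 1 | 0 | 0
0 | 0 | 1 | 1 | 1
0 | 1 | 0 | 0 | 0
0 | 1 | 0 | 1 | 1
0 | 1 | 1 | 0 | 1
0 | 1 | 1 | 1 | 0
1 | 0 | 0 | 0 | 1
1 | 0 | 0 | 1 | 0
1 | 0 | 1 | 0 | 1
1 | 0 | 1 | 1 | 0
1 | 1 | 0 | 0 | 0
1 | 1 | 0 | 1 | 1
1 | 1 | 1 | 0 | 0
1 | 1 | 1 | 1 | 1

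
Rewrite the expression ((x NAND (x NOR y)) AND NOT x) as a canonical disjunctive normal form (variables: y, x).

(NOT y AND NOT x) OR (y AND NOT x)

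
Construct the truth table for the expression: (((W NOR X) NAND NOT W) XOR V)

X | W | V | Output
------------------
0 | 0 | 0 | 0
0 | 0 | 1 | 1
0 | 1 | 0 | 1
0 | 1 | 1 | 0
1 | 0 | 0 | 1
1 | 0 | 1 | 0
1 | 1 | 0 | 1
1 | 1 | 1 | 0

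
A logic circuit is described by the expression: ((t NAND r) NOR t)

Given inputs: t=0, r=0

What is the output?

Substituting: ((0 NAND 0) NOR 0)
= 0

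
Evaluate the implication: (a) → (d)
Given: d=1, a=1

Antecedent (a) = 1; consequent (d) = 1.
1 → 1 = 1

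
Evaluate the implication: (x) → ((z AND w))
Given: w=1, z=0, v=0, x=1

Antecedent (x) = 1; consequent ((z AND w)) = 0.
1 → 0 = 0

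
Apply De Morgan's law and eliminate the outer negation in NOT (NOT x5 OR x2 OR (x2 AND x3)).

x5 AND NOT x2 AND NOT (x2 AND x3)
De Morgan's: NOT(OR of terms) = AND of negations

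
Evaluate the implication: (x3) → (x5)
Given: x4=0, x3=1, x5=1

Antecedent (x3) = 1; consequent (x5) = 1.
1 → 1 = 1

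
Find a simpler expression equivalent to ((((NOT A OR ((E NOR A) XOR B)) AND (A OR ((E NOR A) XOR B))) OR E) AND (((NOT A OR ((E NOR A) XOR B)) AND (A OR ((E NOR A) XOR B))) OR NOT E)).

By distribution ((E OR v) AND (E OR NOT v) = E) then distribution ((E OR v) AND (E OR NOT v) = E):
= ((E NOR A) XOR B)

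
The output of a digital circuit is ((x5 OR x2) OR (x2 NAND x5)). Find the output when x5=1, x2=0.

Substituting: ((1 OR 0) OR (0 NAND 1))
= 1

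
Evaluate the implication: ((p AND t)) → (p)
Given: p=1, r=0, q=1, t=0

Antecedent ((p AND t)) = 0; consequent (p) = 1.
0 → 1 = 1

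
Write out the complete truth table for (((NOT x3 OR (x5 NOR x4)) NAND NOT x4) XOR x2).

x5 | x2 | x4 | x3 | Output
--------------------------
0 | 0 | 0 | 0 | 0
0 | 0 | 0 | 1 | 0
0 | 0 | 1 | 0 | 1
0 | 0 | 1 | 1 | 1
0 | 1 | 0 | 0 | 1
0 | 1 | 0 | 1 | 1
0 | 1 | 1 | 0 | 0
0 | 1 | 1 | 1 | 0
1 | 0 | 0 | 0 | 0
1 | 0 | 0 | 1 | 1
1 | 0 | 1 | 0 | 1
1 | 0 | 1 | 1 | 1
1 | 1 | 0 | 0 | 1
1 | 1 | 0 | 1 | 0
1 | 1 | 1 | 0 | 0
1 | 1 | 1 | 1 | 0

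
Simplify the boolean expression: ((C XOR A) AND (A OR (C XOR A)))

By absorption (E AND (E OR v) = E):
= (C XOR A)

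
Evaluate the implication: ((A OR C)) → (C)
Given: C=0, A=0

Antecedent ((A OR C)) = 0; consequent (C) = 0.
0 → 0 = 1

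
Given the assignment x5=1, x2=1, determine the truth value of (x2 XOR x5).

Substituting: (1 XOR 1)
= 0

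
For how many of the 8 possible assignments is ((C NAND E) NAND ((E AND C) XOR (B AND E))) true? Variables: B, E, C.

Satisfying assignments: (0,0,0), (0,0,1), (0,1,0), (0,1,1), (1,0,0), (1,0,1), (1,1,1)
Count: 7 out of 8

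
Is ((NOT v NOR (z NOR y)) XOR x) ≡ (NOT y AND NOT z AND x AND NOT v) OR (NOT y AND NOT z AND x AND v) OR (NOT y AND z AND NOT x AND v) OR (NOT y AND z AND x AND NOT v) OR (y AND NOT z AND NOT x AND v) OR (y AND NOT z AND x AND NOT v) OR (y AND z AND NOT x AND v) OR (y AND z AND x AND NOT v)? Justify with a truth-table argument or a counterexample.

Yes, they are equivalent — the two output columns agree on all 16 assignments:
y | z | x | v | Expression 1 | Expression 2
-------------------------------------------
0 | 0 | 0 | 0 | 0 | 0
0 | 0 | 0 | 1 | 0 | 0
0 | 0 | 1 | 0 | 1 | 1
0 | 0 | 1 | 1 | 1 | 1
0 | 1 | 0 | 0 | 0 | 0
0 | 1 | 0 | 1 | 1 | 1
0 | 1 | 1 | 0 | 1 | 1
0 | 1 | 1 | 1 | 0 | 0
1 | 0 | 0 | 0 | 0 | 0
1 | 0 | 0 | 1 | 1 | 1
1 | 0 | 1 | 0 | 1 | 1
1 | 0 | 1 | 1 | 0 | 0
1 | 1 | 0 | 0 | 0 | 0
1 | 1 | 0 | 1 | 1 | 1
1 | 1 | 1 | 0 | 1 | 1
1 | 1 | 1 | 1 | 0 | 0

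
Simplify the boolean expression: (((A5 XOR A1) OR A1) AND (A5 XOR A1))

By absorption (E AND (E OR v) = E):
= (A5 XOR A1)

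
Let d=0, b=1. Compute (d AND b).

Substituting: (0 AND 1)
= 0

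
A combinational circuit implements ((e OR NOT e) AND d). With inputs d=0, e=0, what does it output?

Substituting: ((0 OR NOT 0) AND 0)
= 0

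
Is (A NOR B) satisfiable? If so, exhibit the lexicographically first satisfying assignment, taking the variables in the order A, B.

A=0, B=0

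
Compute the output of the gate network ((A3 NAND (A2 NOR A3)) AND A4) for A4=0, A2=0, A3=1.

Substituting: ((1 NAND (0 NOR 1)) AND 0)
= 0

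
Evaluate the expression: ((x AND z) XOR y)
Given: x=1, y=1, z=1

Substituting: ((1 AND 1) XOR 1)
= 0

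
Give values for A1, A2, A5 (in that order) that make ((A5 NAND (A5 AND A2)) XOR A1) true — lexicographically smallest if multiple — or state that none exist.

A1=0, A2=0, A5=0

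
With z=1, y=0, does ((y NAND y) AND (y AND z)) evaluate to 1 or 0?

Substituting: ((0 NAND 0) AND (0 AND 1))
= 0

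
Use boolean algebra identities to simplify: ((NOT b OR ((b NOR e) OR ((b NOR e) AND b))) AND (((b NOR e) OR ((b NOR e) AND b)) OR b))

By distribution ((E OR v) AND (E OR NOT v) = E) then absorption (E OR (E AND v) = E):
= (b NOR e)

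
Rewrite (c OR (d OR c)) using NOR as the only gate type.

((c NOR ((d NOR c) NOR (d NOR c))) NOR (c NOR ((d NOR c) NOR (d NOR c))))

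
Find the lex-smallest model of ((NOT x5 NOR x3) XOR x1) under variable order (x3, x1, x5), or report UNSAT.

x3=0, x1=0, x5=1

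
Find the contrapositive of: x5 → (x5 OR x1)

Contrapositive: NOT (x5 OR x1) → NOT x5
Note: A statement and its contrapositive are logically equivalent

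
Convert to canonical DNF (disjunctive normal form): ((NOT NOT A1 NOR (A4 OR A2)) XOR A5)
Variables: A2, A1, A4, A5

(NOT A2 AND NOT A1 AND NOT A4 AND NOT A5) OR (NOT A2 AND NOT A1 AND A4 AND A5) OR (NOT A2 AND A1 AND NOT A4 AND A5) OR (NOT A2 AND A1 AND A4 AND A5) OR (A2 AND NOT A1 AND NOT A4 AND A5) OR (A2 AND NOT A1 AND A4 AND A5) OR (A2 AND A1 AND NOT A4 AND A5) OR (A2 AND A1 AND A4 AND A5)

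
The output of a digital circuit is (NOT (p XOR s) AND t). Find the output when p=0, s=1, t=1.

Substituting: (NOT (0 XOR 1) AND 1)
= 0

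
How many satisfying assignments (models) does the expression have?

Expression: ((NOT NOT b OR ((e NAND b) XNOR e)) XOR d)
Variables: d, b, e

Satisfying assignments: (0,0,1), (0,1,0), (0,1,1), (1,0,0)
Count: 4 out of 8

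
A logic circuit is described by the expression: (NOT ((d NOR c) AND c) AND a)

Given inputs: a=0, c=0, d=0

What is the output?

Substituting: (NOT ((0 NOR 0) AND 0) AND 0)
= 0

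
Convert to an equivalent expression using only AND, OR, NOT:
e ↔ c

(e AND c) OR (NOT e AND NOT c)
(Biconditional = both true or both false)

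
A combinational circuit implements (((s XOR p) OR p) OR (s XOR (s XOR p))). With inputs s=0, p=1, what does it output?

Substituting: (((0 XOR 1) OR 1) OR (0 XOR (0 XOR 1)))
= 1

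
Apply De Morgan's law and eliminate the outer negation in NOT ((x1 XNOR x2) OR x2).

NOT (x1 XNOR x2) AND NOT x2
De Morgan's: NOT(OR of terms) = AND of negations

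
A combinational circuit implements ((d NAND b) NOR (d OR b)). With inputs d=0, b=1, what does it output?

Substituting: ((0 NAND 1) NOR (0 OR 1))
= 0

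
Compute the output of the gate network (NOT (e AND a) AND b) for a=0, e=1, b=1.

Substituting: (NOT (1 AND 0) AND 1)
= 1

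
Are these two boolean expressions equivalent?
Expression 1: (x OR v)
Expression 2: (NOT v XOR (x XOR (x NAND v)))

Yes, they are equivalent — the two output columns agree on all 4 assignments:
x | v | Expression 1 | Expression 2
-----------------------------------
0 | 0 | 0 | 0
0 | 1 | 1 | 1
1 | 0 | 1 | 1
1 | 1 | 1 | 1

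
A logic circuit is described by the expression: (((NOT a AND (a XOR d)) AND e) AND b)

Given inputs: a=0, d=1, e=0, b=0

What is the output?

Substituting: (((NOT 0 AND (0 XOR 1)) AND 0) AND 0)
= 0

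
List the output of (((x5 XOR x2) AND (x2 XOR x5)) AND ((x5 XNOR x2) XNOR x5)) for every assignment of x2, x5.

x2 | x5 | Output
----------------
0 | 0 | 0
0 | 1 | 0
1 | 0 | 1
1 | 1 | 0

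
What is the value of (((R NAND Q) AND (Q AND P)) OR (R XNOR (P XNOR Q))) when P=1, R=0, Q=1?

Substituting: (((0 NAND 1) AND (1 AND 1)) OR (0 XNOR (1 XNOR 1)))
= 1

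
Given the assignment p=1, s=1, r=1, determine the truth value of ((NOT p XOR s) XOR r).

Substituting: ((NOT 1 XOR 1) XOR 1)
= 0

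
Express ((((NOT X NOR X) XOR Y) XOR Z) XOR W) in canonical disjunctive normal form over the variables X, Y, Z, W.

(NOT X AND NOT Y AND NOT Z AND W) OR (NOT X AND NOT Y AND Z AND NOT W) OR (NOT X AND Y AND NOT Z AND NOT W) OR (NOT X AND Y AND Z AND W) OR (X AND NOT Y AND NOT Z AND W) OR (X AND NOT Y AND Z AND NOT W) OR (X AND Y AND NOT Z AND NOT W) OR (X AND Y AND Z AND W)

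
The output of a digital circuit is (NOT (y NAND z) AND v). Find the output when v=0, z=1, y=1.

Substituting: (NOT (1 NAND 1) AND 0)
= 0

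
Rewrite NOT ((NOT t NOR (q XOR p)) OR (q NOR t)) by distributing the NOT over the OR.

NOT (NOT t NOR (q XOR p)) AND NOT (q NOR t)
De Morgan's: NOT(OR of terms) = AND of negations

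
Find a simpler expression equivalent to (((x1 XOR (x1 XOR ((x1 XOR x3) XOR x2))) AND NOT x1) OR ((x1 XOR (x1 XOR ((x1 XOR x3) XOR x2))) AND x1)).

By distribution ((E AND v) OR (E AND NOT v) = E) then XOR self-cancellation ((E XOR v) XOR v = E):
= ((x1 XOR x3) XOR x2)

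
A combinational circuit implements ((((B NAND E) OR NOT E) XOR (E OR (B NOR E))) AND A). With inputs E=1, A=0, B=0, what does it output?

Substituting: ((((0 NAND 1) OR NOT 1) XOR (1 OR (0 NOR 1))) AND 0)
= 0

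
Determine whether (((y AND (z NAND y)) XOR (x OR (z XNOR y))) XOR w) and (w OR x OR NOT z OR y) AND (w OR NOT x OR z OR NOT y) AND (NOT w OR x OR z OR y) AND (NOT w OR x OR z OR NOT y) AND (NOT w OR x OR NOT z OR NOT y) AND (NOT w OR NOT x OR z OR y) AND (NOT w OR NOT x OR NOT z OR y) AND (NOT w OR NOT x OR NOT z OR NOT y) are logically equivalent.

Yes, they are equivalent — the two output columns agree on all 16 assignments:
w | x | z | y | Expression 1 | Expression 2
-------------------------------------------
0 | 0 | 0 | 0 | 1 | 1
0 | 0 | 0 | 1 | 1 | 1
0 | 0 | 1 | 0 | 0 | 0
0 | 0 | 1 | 1 | 1 | 1
0 | 1 | 0 | 0 | 1 | 1
0 | 1 | 0 | 1 | 0 | 0
0 | 1 | 1 | 0 | 1 | 1
0 | 1 | 1 | 1 | 1 | 1
1 | 0 | 0 | 0 | 0 | 0
1 | 0 | 0 | 1 | 0 | 0
1 | 0 | 1 | 0 | 1 | 1
1 | 0 | 1 | 1 | 0 | 0
1 | 1 | 0 | 0 | 0 | 0
1 | 1 | 0 | 1 | 1 | 1
1 | 1 | 1 | 0 | 0 | 0
1 | 1 | 1 | 1 | 0 | 0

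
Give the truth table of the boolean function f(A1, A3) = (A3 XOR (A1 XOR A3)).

A1 | A3 | Output
----------------
0 | 0 | 0
0 | 1 | 0
1 | 0 | 1
1 | 1 | 1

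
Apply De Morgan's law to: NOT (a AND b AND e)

NOT a OR NOT b OR NOT e
De Morgan's: NOT(AND of terms) = OR of negations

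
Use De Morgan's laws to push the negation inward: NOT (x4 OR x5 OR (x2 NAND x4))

NOT x4 AND NOT x5 AND NOT (x2 NAND x4)
De Morgan's: NOT(OR of terms) = AND of negations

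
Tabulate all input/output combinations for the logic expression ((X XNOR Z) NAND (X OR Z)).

X | Z | Output
--------------
0 | 0 | 1
0 | 1 | 1
1 | 0 | 1
1 | 1 | 0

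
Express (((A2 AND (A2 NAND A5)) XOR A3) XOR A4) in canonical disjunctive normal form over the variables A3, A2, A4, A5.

(NOT A3 AND NOT A2 AND A4 AND NOT A5) OR (NOT A3 AND NOT A2 AND A4 AND A5) OR (NOT A3 AND A2 AND NOT A4 AND NOT A5) OR (NOT A3 AND A2 AND A4 AND A5) OR (A3 AND NOT A2 AND NOT A4 AND NOT A5) OR (A3 AND NOT A2 AND NOT A4 AND A5) OR (A3 AND A2 AND NOT A4 AND A5) OR (A3 AND A2 AND A4 AND NOT A5)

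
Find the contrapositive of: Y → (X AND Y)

Contrapositive: NOT (X AND Y) → NOT Y
Note: A statement and its contrapositive are logically equivalent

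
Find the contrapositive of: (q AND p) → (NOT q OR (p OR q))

Contrapositive: NOT (NOT q OR (p OR q)) → NOT (q AND p)
Note: A statement and its contrapositive are logically equivalent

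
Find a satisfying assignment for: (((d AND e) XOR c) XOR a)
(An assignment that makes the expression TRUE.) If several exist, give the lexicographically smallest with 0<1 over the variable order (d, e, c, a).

d=0, e=0, c=0, a=1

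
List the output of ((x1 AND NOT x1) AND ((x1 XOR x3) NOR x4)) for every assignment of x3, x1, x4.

x3 | x1 | x4 | Output
---------------------
0 | 0 | 0 | 0
0 | 0 | 1 | 0
0 | 1 | 0 | 0
0 | 1 | 1 | 0
1 | 0 | 0 | 0
1 | 0 | 1 | 0
1 | 1 | 0 | 0
1 | 1 | 1 | 0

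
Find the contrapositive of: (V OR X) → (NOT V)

Contrapositive: V → NOT (V OR X)
Note: A statement and its contrapositive are logically equivalent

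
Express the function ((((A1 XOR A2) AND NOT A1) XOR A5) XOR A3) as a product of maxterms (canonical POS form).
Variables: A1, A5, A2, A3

ΠM(0, 3, 5, 6, 8, 10, 13, 15) = (A1 OR A5 OR A2 OR A3) AND (A1 OR A5 OR NOT A2 OR NOT A3) AND (A1 OR NOT A5 OR A2 OR NOT A3) AND (A1 OR NOT A5 OR NOT A2 OR A3) AND (NOT A1 OR A5 OR A2 OR A3) AND (NOT A1 OR A5 OR NOT A2 OR A3) AND (NOT A1 OR NOT A5 OR A2 OR NOT A3) AND (NOT A1 OR NOT A5 OR NOT A2 OR NOT A3)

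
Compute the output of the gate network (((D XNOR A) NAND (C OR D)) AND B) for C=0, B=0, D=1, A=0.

Substituting: (((1 XNOR 0) NAND (0 OR 1)) AND 0)
= 0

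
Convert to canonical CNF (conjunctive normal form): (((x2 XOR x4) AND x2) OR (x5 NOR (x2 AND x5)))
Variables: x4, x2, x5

(x4 OR x2 OR NOT x5) AND (NOT x4 OR x2 OR NOT x5) AND (NOT x4 OR NOT x2 OR NOT x5)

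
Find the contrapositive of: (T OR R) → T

Contrapositive: NOT T → NOT (T OR R)
Note: A statement and its contrapositive are logically equivalent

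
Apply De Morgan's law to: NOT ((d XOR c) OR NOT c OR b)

NOT (d XOR c) AND c AND NOT b
De Morgan's: NOT(OR of terms) = AND of negations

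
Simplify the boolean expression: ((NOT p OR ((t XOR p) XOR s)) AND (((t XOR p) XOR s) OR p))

By distribution ((E OR v) AND (E OR NOT v) = E):
= ((t XOR p) XOR s)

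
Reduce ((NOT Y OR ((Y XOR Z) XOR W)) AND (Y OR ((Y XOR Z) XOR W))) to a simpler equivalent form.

By distribution ((E OR v) AND (E OR NOT v) = E):
= ((Y XOR Z) XOR W)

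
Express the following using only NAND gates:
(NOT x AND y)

(((x NAND x) NAND y) NAND ((x NAND x) NAND y))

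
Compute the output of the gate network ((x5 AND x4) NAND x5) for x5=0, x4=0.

Substituting: ((0 AND 0) NAND 0)
= 1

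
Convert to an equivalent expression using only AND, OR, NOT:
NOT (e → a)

e AND NOT a
(Negated implication: NOT(A → B) = A AND NOT B)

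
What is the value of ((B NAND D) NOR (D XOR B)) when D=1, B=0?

Substituting: ((0 NAND 1) NOR (1 XOR 0))
= 0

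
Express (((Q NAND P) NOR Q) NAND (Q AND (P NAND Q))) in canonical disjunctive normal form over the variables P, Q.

(NOT P AND NOT Q) OR (NOT P AND Q) OR (P AND NOT Q) OR (P AND Q)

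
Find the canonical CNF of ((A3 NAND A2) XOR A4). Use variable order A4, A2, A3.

(A4 OR NOT A2 OR NOT A3) AND (NOT A4 OR A2 OR A3) AND (NOT A4 OR A2 OR NOT A3) AND (NOT A4 OR NOT A2 OR A3)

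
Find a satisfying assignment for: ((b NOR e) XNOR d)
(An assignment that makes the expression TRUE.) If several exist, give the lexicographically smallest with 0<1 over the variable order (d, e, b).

d=0, e=0, b=1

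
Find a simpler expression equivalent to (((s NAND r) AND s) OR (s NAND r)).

By absorption (E OR (E AND v) = E):
= (s NAND r)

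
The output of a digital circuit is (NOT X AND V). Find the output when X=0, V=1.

Substituting: (NOT 0 AND 1)
= 1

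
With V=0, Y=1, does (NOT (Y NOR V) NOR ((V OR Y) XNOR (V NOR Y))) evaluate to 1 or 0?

Substituting: (NOT (1 NOR 0) NOR ((0 OR 1) XNOR (0 NOR 1)))
= 0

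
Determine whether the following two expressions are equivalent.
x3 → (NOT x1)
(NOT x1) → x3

No, Converse is not equivalent to original (counterexample: x3=0, x4=0, x1=0)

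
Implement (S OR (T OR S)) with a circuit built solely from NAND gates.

((S NAND S) NAND (((T NAND T) NAND (S NAND S)) NAND ((T NAND T) NAND (S NAND S))))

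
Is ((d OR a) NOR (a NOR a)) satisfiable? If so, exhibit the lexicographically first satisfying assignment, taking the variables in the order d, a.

UNSATISFIABLE - no assignment makes this expression true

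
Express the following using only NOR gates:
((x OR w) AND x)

((((x NOR w) NOR (x NOR w)) NOR ((x NOR w) NOR (x NOR w))) NOR (x NOR x))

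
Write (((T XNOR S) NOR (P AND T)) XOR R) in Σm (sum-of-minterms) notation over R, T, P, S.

Σm(1, 3, 4, 8, 10, 13, 14, 15) = (NOT R AND NOT T AND NOT P AND S) OR (NOT R AND NOT T AND P AND S) OR (NOT R AND T AND NOT P AND NOT S) OR (R AND NOT T AND NOT P AND NOT S) OR (R AND NOT T AND P AND NOT S) OR (R AND T AND NOT P AND S) OR (R AND T AND P AND NOT S) OR (R AND T AND P AND S)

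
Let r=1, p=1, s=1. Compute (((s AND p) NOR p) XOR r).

Substituting: (((1 AND 1) NOR 1) XOR 1)
= 1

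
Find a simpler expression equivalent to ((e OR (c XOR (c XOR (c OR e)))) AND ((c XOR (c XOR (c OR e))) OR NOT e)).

By distribution ((E OR v) AND (E OR NOT v) = E) then XOR self-cancellation ((E XOR v) XOR v = E):
= (c OR e)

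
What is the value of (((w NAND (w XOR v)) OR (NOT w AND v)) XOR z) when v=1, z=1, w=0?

Substituting: (((0 NAND (0 XOR 1)) OR (NOT 0 AND 1)) XOR 1)
= 0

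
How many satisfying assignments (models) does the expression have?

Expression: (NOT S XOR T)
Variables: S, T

Satisfying assignments: (0,0), (1,1)
Count: 2 out of 4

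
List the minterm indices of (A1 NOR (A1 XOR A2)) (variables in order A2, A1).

Σm(0) = (NOT A2 AND NOT A1)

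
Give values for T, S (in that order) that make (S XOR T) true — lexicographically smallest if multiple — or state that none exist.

T=0, S=1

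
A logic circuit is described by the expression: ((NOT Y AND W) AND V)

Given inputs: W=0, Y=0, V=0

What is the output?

Substituting: ((NOT 0 AND 0) AND 0)
= 0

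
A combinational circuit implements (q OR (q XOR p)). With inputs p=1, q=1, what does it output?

Substituting: (1 OR (1 XOR 1))
= 1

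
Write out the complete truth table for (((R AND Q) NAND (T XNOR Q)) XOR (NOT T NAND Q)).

Q | R | T | Output
------------------
0 | 0 | 0 | 0
0 | 0 | 1 | 0
0 | 1 | 0 | 0
0 | 1 | 1 | 0
1 | 0 | 0 | 1
1 | 0 | 1 | 0
1 | 1 | 0 | 1
1 | 1 | 1 | 1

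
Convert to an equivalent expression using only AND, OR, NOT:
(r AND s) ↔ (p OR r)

((r AND s) AND (p OR r)) OR (NOT (r AND s) AND NOT (p OR r))
(Biconditional = both true or both false)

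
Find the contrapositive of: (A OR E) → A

Contrapositive: NOT A → NOT (A OR E)
Note: A statement and its contrapositive are logically equivalent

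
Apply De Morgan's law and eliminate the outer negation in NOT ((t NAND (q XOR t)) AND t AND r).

NOT (t NAND (q XOR t)) OR NOT t OR NOT r
De Morgan's: NOT(AND of terms) = OR of negations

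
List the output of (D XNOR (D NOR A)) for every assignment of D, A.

D | A | Output
--------------
0 | 0 | 0
0 | 1 | 1
1 | 0 | 0
1 | 1 | 0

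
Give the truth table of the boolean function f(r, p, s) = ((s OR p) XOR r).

r | p | s | Output
------------------
0 | 0 | 0 | 0
0 | 0 | 1 | 1
0 | 1 | 0 | 1
0 | 1 | 1 | 1
1 | 0 | 0 | 1
1 | 0 | 1 | 0
1 | 1 | 0 | 0
1 | 1 | 1 | 0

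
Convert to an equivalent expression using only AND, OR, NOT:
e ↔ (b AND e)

(e AND (b AND e)) OR (NOT e AND NOT (b AND e))
(Biconditional = both true or both false)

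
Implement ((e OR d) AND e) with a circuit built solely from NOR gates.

((((e NOR d) NOR (e NOR d)) NOR ((e NOR d) NOR (e NOR d))) NOR (e NOR e))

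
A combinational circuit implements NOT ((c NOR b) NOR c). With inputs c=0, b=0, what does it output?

Substituting: NOT ((0 NOR 0) NOR 0)
= 1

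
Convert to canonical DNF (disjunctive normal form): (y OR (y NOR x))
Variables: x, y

(NOT x AND NOT y) OR (NOT x AND y) OR (x AND y)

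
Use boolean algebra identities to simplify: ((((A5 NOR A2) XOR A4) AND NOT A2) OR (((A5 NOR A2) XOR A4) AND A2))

By distribution ((E AND v) OR (E AND NOT v) = E):
= ((A5 NOR A2) XOR A4)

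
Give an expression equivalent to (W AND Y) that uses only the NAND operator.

((W NAND Y) NAND (W NAND Y))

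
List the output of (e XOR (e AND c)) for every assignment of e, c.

e | c | Output
--------------
0 | 0 | 0
0 | 1 | 0
1 | 0 | 1
1 | 1 | 0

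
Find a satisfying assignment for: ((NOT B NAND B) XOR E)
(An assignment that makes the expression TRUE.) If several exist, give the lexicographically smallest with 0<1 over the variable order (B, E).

B=0, E=0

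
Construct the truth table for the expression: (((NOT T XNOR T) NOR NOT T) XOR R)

R | T | Output
--------------
0 | 0 | 0
0 | 1 | 1
1 | 0 | 1
1 | 1 | 0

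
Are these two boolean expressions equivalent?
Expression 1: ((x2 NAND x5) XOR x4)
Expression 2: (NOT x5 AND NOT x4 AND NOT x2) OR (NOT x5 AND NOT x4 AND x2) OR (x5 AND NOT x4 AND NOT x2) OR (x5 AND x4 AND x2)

Yes, they are equivalent — the two output columns agree on all 8 assignments:
x5 | x4 | x2 | Expression 1 | Expression 2
------------------------------------------
0 | 0 | 0 | 1 | 1
0 | 0 | 1 | 1 | 1
0 | 1 | 0 | 0 | 0
0 | 1 | 1 | 0 | 0
1 | 0 | 0 | 1 | 1
1 | 0 | 1 | 0 | 0
1 | 1 | 0 | 0 | 0
1 | 1 | 1 | 1 | 1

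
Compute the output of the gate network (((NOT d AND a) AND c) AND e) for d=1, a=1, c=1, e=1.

Substituting: (((NOT 1 AND 1) AND 1) AND 1)
= 0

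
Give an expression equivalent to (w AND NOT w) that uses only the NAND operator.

((w NAND (w NAND w)) NAND (w NAND (w NAND w)))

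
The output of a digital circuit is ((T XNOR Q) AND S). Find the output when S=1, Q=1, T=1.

Substituting: ((1 XNOR 1) AND 1)
= 1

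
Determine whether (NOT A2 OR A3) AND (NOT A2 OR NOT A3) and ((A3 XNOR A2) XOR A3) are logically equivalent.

Yes, they are equivalent — the two output columns agree on all 4 assignments:
A2 | A3 | Expression 1 | Expression 2
-------------------------------------
0 | 0 | 1 | 1
0 | 1 | 1 | 1
1 | 0 | 0 | 0
1 | 1 | 0 | 0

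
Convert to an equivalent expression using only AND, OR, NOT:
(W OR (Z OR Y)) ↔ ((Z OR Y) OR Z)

((W OR (Z OR Y)) AND ((Z OR Y) OR Z)) OR (NOT (W OR (Z OR Y)) AND NOT ((Z OR Y) OR Z))
(Biconditional = both true or both false)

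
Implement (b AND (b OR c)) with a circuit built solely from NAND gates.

((b NAND ((b NAND b) NAND (c NAND c))) NAND (b NAND ((b NAND b) NAND (c NAND c))))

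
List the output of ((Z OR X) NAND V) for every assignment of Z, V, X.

Z | V | X | Output
------------------
0 | 0 | 0 | 1
0 | 0 | 1 | 1
0 | 1 | 0 | 1
0 | 1 | 1 | 0
1 | 0 | 0 | 1
1 | 0 | 1 | 1
1 | 1 | 0 | 0
1 | 1 | 1 | 0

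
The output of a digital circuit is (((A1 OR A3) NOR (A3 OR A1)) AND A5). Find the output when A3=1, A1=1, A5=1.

Substituting: (((1 OR 1) NOR (1 OR 1)) AND 1)
= 0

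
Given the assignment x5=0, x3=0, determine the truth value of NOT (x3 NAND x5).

Substituting: NOT (0 NAND 0)
= 0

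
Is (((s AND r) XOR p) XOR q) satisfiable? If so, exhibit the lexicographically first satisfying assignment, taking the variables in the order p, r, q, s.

p=0, r=0, q=1, s=0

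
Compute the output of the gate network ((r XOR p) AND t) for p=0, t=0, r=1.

Substituting: ((1 XOR 0) AND 0)
= 0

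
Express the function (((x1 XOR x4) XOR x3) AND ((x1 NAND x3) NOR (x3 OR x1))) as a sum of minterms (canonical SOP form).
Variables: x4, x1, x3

Σm() = FALSE (no minterms)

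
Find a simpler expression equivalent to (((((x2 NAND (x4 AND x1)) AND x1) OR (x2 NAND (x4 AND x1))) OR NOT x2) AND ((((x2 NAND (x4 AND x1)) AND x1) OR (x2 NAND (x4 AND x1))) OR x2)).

By distribution ((E OR v) AND (E OR NOT v) = E) then absorption (E OR (E AND v) = E):
= (x2 NAND (x4 AND x1))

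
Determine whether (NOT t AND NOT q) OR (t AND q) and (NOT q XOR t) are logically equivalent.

Yes, they are equivalent — the two output columns agree on all 4 assignments:
t | q | Expression 1 | Expression 2
-----------------------------------
0 | 0 | 1 | 1
0 | 1 | 0 | 0
1 | 0 | 0 | 0
1 | 1 | 1 | 1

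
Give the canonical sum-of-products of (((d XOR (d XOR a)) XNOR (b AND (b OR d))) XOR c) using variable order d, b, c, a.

Σm(0, 3, 5, 6, 8, 11, 13, 14) = (NOT d AND NOT b AND NOT c AND NOT a) OR (NOT d AND NOT b AND c AND a) OR (NOT d AND b AND NOT c AND a) OR (NOT d AND b AND c AND NOT a) OR (d AND NOT b AND NOT c AND NOT a) OR (d AND NOT b AND c AND a) OR (d AND b AND NOT c AND a) OR (d AND b AND c AND NOT a)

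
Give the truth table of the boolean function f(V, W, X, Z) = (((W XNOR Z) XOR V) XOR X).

V | W | X | Z | Output
----------------------
0 | 0 | 0 | 0 | 1
0 | 0 | 0 | 1 | 0
0 | 0 | 1 | 0 | 0
0 | 0 | 1 | 1 | 1
0 | 1 | 0 | 0 | 0
0 | 1 | 0 | 1 | 1
0 | 1 | 1 | 0 | 1
0 | 1 | 1 | 1 | 0
1 | 0 | 0 | 0 | 0
1 | 0 | 0 | 1 | 1
1 | 0 | 1 | 0 | 1
1 | 0 | 1 | 1 | 0
1 | 1 | 0 | 0 | 1
1 | 1 | 0 | 1 | 0
1 | 1 | 1 | 0 | 0
1 | 1 | 1 | 1 | 1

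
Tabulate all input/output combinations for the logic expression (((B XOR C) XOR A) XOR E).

B | A | C | E | Output
----------------------
0 | 0 | 0 | 0 | 0
0 | 0 | 0 | 1 | 1
0 | 0 | 1 | 0 | 1
0 | 0 | 1 | 1 | 0
0 | 1 | 0 | 0 | 1
0 | 1 | 0 | 1 | 0
0 | 1 | 1 | 0 | 0
0 | 1 | 1 | 1 | 1
1 | 0 | 0 | 0 | 1
1 | 0 | 0 | 1 | 0
1 | 0 | 1 | 0 | 0
1 | 0 | 1 | 1 | 1
1 | 1 | 0 | 0 | 0
1 | 1 | 0 | 1 | 1
1 | 1 | 1 | 0 | 1
1 | 1 | 1 | 1 | 0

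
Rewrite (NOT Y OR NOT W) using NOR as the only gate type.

(((Y NOR Y) NOR (W NOR W)) NOR ((Y NOR Y) NOR (W NOR W)))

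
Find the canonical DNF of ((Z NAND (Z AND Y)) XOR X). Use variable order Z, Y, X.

(NOT Z AND NOT Y AND NOT X) OR (NOT Z AND Y AND NOT X) OR (Z AND NOT Y AND NOT X) OR (Z AND Y AND X)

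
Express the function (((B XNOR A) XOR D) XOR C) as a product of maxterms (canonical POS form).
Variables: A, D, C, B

ΠM(1, 2, 4, 7, 8, 11, 13, 14) = (A OR D OR C OR NOT B) AND (A OR D OR NOT C OR B) AND (A OR NOT D OR C OR B) AND (A OR NOT D OR NOT C OR NOT B) AND (NOT A OR D OR C OR B) AND (NOT A OR D OR NOT C OR NOT B) AND (NOT A OR NOT D OR C OR NOT B) AND (NOT A OR NOT D OR NOT C OR B)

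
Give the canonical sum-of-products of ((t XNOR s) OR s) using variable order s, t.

Σm(0, 2, 3) = (NOT s AND NOT t) OR (s AND NOT t) OR (s AND t)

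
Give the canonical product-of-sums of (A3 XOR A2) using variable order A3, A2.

ΠM(0, 3) = (A3 OR A2) AND (NOT A3 OR NOT A2)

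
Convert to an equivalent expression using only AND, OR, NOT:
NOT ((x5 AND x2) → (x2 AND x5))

(x5 AND x2) AND NOT (x2 AND x5)
(Negated implication: NOT(A → B) = A AND NOT B)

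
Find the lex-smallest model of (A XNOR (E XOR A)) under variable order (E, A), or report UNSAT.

E=0, A=0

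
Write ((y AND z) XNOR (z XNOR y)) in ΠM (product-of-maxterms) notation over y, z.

ΠM(0) = (y OR z)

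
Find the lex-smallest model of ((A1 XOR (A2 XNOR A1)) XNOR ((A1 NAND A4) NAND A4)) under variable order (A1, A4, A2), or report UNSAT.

A1=0, A4=0, A2=0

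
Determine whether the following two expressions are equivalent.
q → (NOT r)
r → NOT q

Yes, Contrapositive is always equivalent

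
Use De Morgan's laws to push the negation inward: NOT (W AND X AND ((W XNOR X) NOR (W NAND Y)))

NOT W OR NOT X OR NOT ((W XNOR X) NOR (W NAND Y))
De Morgan's: NOT(AND of terms) = OR of negations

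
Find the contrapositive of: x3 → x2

Contrapositive: NOT x2 → NOT x3
Note: A statement and its contrapositive are logically equivalent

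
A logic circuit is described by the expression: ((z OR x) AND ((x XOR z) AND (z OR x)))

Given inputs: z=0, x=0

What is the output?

Substituting: ((0 OR 0) AND ((0 XOR 0) AND (0 OR 0)))
= 0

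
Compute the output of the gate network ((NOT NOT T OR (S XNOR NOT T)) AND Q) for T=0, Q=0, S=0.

Substituting: ((NOT NOT 0 OR (0 XNOR NOT 0)) AND 0)
= 0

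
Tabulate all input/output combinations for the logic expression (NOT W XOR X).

X | W | Output
--------------
0 | 0 | 1
0 | 1 | 0
1 | 0 | 0
1 | 1 | 1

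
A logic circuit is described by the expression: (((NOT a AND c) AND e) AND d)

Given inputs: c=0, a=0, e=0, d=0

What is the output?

Substituting: (((NOT 0 AND 0) AND 0) AND 0)
= 0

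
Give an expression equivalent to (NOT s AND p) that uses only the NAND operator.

(((s NAND s) NAND p) NAND ((s NAND s) NAND p))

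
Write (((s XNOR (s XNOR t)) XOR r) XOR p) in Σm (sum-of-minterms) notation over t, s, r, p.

Σm(1, 2, 5, 6, 8, 11, 12, 15) = (NOT t AND NOT s AND NOT r AND p) OR (NOT t AND NOT s AND r AND NOT p) OR (NOT t AND s AND NOT r AND p) OR (NOT t AND s AND r AND NOT p) OR (t AND NOT s AND NOT r AND NOT p) OR (t AND NOT s AND r AND p) OR (t AND s AND NOT r AND NOT p) OR (t AND s AND r AND p)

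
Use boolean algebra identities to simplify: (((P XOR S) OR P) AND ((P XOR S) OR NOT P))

By distribution ((E OR v) AND (E OR NOT v) = E):
= (P XOR S)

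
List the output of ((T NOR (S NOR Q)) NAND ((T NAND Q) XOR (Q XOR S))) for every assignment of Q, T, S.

Q | T | S | Output
------------------
0 | 0 | 0 | 1
0 | 0 | 1 | 1
0 | 1 | 0 | 1
0 | 1 | 1 | 1
1 | 0 | 0 | 1
1 | 0 | 1 | 0
1 | 1 | 0 | 1
1 | 1 | 1 | 1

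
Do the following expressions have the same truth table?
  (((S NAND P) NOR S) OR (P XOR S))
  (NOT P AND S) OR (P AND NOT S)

Yes, they are equivalent — the two output columns agree on all 4 assignments:
P | S | Expression 1 | Expression 2
-----------------------------------
0 | 0 | 0 | 0
0 | 1 | 1 | 1
1 | 0 | 1 | 1
1 | 1 | 0 | 0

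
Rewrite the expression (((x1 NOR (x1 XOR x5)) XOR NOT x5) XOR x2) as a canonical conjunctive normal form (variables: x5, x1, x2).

(x5 OR x1 OR x2) AND (x5 OR NOT x1 OR NOT x2) AND (NOT x5 OR x1 OR x2) AND (NOT x5 OR NOT x1 OR x2)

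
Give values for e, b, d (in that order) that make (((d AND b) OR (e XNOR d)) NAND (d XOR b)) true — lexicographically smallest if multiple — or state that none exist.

e=0, b=0, d=0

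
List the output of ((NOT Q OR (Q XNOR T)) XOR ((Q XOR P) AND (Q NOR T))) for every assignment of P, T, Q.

P | T | Q | Output
------------------
0 | 0 | 0 | 1
0 | 0 | 1 | 0
0 | 1 | 0 | 1
0 | 1 | 1 | 1
1 | 0 | 0 | 0
1 | 0 | 1 | 0
1 | 1 | 0 | 1
1 | 1 | 1 | 1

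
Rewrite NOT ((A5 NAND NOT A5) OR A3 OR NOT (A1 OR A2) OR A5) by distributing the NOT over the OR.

NOT (A5 NAND NOT A5) AND NOT A3 AND (A1 OR A2) AND NOT A5
De Morgan's: NOT(OR of terms) = AND of negations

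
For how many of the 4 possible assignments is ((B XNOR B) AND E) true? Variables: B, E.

Satisfying assignments: (0,1), (1,1)
Count: 2 out of 4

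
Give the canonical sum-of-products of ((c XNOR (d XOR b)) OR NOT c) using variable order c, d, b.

Σm(0, 1, 2, 3, 5, 6) = (NOT c AND NOT d AND NOT b) OR (NOT c AND NOT d AND b) OR (NOT c AND d AND NOT b) OR (NOT c AND d AND b) OR (c AND NOT d AND b) OR (c AND d AND NOT b)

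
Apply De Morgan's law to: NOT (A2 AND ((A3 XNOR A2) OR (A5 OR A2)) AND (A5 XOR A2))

NOT A2 OR NOT ((A3 XNOR A2) OR (A5 OR A2)) OR NOT (A5 XOR A2)
De Morgan's: NOT(AND of terms) = OR of negations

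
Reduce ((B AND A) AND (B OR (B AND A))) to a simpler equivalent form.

By absorption (E AND (E OR v) = E):
= (B AND A)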